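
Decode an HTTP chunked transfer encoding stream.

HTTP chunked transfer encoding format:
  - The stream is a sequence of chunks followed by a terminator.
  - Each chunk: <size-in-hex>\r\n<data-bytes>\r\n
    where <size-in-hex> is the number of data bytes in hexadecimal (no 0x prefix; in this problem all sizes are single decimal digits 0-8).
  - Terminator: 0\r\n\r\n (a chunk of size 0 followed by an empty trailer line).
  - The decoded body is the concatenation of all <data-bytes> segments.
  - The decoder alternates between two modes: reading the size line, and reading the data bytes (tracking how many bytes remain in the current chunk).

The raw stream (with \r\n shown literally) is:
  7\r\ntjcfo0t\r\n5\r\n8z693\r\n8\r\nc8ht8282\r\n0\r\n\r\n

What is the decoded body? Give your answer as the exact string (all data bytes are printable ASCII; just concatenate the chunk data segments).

Chunk 1: stream[0..1]='7' size=0x7=7, data at stream[3..10]='tjcfo0t' -> body[0..7], body so far='tjcfo0t'
Chunk 2: stream[12..13]='5' size=0x5=5, data at stream[15..20]='8z693' -> body[7..12], body so far='tjcfo0t8z693'
Chunk 3: stream[22..23]='8' size=0x8=8, data at stream[25..33]='c8ht8282' -> body[12..20], body so far='tjcfo0t8z693c8ht8282'
Chunk 4: stream[35..36]='0' size=0 (terminator). Final body='tjcfo0t8z693c8ht8282' (20 bytes)

Answer: tjcfo0t8z693c8ht8282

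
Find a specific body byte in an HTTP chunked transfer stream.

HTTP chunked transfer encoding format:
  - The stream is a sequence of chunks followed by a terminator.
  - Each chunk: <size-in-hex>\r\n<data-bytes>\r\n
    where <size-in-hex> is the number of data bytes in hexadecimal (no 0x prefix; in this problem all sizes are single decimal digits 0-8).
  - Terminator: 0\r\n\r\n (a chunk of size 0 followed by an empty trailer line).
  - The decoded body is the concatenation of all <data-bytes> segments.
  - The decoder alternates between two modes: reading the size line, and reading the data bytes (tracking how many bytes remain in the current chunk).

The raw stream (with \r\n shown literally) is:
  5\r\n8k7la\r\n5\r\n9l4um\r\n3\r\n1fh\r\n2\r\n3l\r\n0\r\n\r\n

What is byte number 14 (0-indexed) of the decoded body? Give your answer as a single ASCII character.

Answer: l

Derivation:
Chunk 1: stream[0..1]='5' size=0x5=5, data at stream[3..8]='8k7la' -> body[0..5], body so far='8k7la'
Chunk 2: stream[10..11]='5' size=0x5=5, data at stream[13..18]='9l4um' -> body[5..10], body so far='8k7la9l4um'
Chunk 3: stream[20..21]='3' size=0x3=3, data at stream[23..26]='1fh' -> body[10..13], body so far='8k7la9l4um1fh'
Chunk 4: stream[28..29]='2' size=0x2=2, data at stream[31..33]='3l' -> body[13..15], body so far='8k7la9l4um1fh3l'
Chunk 5: stream[35..36]='0' size=0 (terminator). Final body='8k7la9l4um1fh3l' (15 bytes)
Body byte 14 = 'l'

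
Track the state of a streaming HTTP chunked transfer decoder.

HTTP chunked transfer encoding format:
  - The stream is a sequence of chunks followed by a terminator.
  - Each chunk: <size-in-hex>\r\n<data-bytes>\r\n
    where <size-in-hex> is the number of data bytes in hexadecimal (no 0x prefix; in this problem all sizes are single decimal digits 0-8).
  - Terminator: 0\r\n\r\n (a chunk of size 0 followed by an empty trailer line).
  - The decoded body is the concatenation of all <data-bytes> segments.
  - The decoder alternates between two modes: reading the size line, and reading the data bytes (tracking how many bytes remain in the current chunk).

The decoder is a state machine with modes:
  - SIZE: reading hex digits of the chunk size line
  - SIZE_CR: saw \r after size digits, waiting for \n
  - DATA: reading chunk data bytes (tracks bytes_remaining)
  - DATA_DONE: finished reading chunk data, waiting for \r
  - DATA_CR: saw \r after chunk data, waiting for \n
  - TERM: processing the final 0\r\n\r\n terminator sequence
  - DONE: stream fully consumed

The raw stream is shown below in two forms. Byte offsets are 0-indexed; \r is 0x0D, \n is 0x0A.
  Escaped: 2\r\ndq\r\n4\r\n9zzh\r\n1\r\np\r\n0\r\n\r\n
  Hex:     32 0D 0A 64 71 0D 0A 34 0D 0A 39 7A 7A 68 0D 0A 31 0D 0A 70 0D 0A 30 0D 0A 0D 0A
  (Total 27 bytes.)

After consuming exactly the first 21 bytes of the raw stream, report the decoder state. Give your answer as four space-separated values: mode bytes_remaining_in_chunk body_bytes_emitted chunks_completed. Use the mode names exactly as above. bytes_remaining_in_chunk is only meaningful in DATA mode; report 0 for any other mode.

Byte 0 = '2': mode=SIZE remaining=0 emitted=0 chunks_done=0
Byte 1 = 0x0D: mode=SIZE_CR remaining=0 emitted=0 chunks_done=0
Byte 2 = 0x0A: mode=DATA remaining=2 emitted=0 chunks_done=0
Byte 3 = 'd': mode=DATA remaining=1 emitted=1 chunks_done=0
Byte 4 = 'q': mode=DATA_DONE remaining=0 emitted=2 chunks_done=0
Byte 5 = 0x0D: mode=DATA_CR remaining=0 emitted=2 chunks_done=0
Byte 6 = 0x0A: mode=SIZE remaining=0 emitted=2 chunks_done=1
Byte 7 = '4': mode=SIZE remaining=0 emitted=2 chunks_done=1
Byte 8 = 0x0D: mode=SIZE_CR remaining=0 emitted=2 chunks_done=1
Byte 9 = 0x0A: mode=DATA remaining=4 emitted=2 chunks_done=1
Byte 10 = '9': mode=DATA remaining=3 emitted=3 chunks_done=1
Byte 11 = 'z': mode=DATA remaining=2 emitted=4 chunks_done=1
Byte 12 = 'z': mode=DATA remaining=1 emitted=5 chunks_done=1
Byte 13 = 'h': mode=DATA_DONE remaining=0 emitted=6 chunks_done=1
Byte 14 = 0x0D: mode=DATA_CR remaining=0 emitted=6 chunks_done=1
Byte 15 = 0x0A: mode=SIZE remaining=0 emitted=6 chunks_done=2
Byte 16 = '1': mode=SIZE remaining=0 emitted=6 chunks_done=2
Byte 17 = 0x0D: mode=SIZE_CR remaining=0 emitted=6 chunks_done=2
Byte 18 = 0x0A: mode=DATA remaining=1 emitted=6 chunks_done=2
Byte 19 = 'p': mode=DATA_DONE remaining=0 emitted=7 chunks_done=2
Byte 20 = 0x0D: mode=DATA_CR remaining=0 emitted=7 chunks_done=2

Answer: DATA_CR 0 7 2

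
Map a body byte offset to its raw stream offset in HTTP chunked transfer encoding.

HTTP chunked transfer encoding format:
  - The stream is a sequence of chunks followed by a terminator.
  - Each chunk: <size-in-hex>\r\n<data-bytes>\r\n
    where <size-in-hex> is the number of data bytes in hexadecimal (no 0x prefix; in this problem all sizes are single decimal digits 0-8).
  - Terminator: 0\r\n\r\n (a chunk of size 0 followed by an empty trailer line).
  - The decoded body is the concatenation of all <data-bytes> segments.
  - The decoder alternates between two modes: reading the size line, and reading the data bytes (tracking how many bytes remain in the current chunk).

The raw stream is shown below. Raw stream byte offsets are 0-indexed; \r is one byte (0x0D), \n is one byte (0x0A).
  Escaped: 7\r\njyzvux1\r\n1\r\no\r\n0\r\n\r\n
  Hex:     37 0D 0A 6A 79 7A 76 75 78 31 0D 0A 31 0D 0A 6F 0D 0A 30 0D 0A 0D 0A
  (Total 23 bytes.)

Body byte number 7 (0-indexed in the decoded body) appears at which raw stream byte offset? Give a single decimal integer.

Chunk 1: stream[0..1]='7' size=0x7=7, data at stream[3..10]='jyzvux1' -> body[0..7], body so far='jyzvux1'
Chunk 2: stream[12..13]='1' size=0x1=1, data at stream[15..16]='o' -> body[7..8], body so far='jyzvux1o'
Chunk 3: stream[18..19]='0' size=0 (terminator). Final body='jyzvux1o' (8 bytes)
Body byte 7 at stream offset 15

Answer: 15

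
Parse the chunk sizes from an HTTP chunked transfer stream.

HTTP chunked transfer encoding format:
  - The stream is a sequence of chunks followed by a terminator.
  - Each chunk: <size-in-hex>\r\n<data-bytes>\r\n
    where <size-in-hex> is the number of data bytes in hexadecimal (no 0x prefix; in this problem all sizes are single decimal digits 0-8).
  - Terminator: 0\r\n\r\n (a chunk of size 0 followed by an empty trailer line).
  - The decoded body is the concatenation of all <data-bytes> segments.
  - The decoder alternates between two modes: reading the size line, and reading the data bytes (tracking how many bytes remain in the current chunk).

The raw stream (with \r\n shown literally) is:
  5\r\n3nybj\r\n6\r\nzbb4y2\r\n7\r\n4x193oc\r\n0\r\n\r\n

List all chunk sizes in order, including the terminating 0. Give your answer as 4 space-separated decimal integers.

Chunk 1: stream[0..1]='5' size=0x5=5, data at stream[3..8]='3nybj' -> body[0..5], body so far='3nybj'
Chunk 2: stream[10..11]='6' size=0x6=6, data at stream[13..19]='zbb4y2' -> body[5..11], body so far='3nybjzbb4y2'
Chunk 3: stream[21..22]='7' size=0x7=7, data at stream[24..31]='4x193oc' -> body[11..18], body so far='3nybjzbb4y24x193oc'
Chunk 4: stream[33..34]='0' size=0 (terminator). Final body='3nybjzbb4y24x193oc' (18 bytes)

Answer: 5 6 7 0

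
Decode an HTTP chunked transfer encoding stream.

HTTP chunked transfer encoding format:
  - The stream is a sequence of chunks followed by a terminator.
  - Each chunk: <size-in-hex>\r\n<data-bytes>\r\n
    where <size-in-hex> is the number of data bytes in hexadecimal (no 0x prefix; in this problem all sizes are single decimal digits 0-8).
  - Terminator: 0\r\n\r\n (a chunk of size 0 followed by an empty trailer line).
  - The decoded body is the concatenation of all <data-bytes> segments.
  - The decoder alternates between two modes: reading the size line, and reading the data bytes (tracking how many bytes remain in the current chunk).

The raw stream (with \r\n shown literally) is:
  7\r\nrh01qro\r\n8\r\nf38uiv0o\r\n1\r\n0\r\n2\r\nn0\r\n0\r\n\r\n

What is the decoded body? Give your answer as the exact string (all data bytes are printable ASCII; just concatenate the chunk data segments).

Chunk 1: stream[0..1]='7' size=0x7=7, data at stream[3..10]='rh01qro' -> body[0..7], body so far='rh01qro'
Chunk 2: stream[12..13]='8' size=0x8=8, data at stream[15..23]='f38uiv0o' -> body[7..15], body so far='rh01qrof38uiv0o'
Chunk 3: stream[25..26]='1' size=0x1=1, data at stream[28..29]='0' -> body[15..16], body so far='rh01qrof38uiv0o0'
Chunk 4: stream[31..32]='2' size=0x2=2, data at stream[34..36]='n0' -> body[16..18], body so far='rh01qrof38uiv0o0n0'
Chunk 5: stream[38..39]='0' size=0 (terminator). Final body='rh01qrof38uiv0o0n0' (18 bytes)

Answer: rh01qrof38uiv0o0n0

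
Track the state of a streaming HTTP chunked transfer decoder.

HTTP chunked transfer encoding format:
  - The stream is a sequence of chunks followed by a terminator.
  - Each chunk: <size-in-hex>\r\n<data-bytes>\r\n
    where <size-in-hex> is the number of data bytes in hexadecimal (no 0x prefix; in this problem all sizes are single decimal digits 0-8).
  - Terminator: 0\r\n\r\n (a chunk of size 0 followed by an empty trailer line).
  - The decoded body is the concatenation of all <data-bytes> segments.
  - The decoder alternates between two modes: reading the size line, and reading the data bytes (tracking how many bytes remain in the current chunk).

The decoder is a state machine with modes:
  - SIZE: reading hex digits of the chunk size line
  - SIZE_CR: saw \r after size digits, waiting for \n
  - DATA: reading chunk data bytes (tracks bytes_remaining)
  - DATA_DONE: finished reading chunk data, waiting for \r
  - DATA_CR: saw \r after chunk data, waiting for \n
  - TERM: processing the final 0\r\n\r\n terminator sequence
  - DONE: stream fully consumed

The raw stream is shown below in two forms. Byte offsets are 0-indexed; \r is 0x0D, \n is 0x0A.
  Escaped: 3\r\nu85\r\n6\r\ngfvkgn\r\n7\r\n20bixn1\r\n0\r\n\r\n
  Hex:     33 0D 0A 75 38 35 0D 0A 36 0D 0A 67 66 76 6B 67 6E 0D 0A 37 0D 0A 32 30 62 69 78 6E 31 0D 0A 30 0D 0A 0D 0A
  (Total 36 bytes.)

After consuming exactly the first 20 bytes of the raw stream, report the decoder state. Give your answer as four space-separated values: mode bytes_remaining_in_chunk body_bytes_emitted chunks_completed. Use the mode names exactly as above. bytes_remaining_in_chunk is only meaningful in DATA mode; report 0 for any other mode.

Answer: SIZE 0 9 2

Derivation:
Byte 0 = '3': mode=SIZE remaining=0 emitted=0 chunks_done=0
Byte 1 = 0x0D: mode=SIZE_CR remaining=0 emitted=0 chunks_done=0
Byte 2 = 0x0A: mode=DATA remaining=3 emitted=0 chunks_done=0
Byte 3 = 'u': mode=DATA remaining=2 emitted=1 chunks_done=0
Byte 4 = '8': mode=DATA remaining=1 emitted=2 chunks_done=0
Byte 5 = '5': mode=DATA_DONE remaining=0 emitted=3 chunks_done=0
Byte 6 = 0x0D: mode=DATA_CR remaining=0 emitted=3 chunks_done=0
Byte 7 = 0x0A: mode=SIZE remaining=0 emitted=3 chunks_done=1
Byte 8 = '6': mode=SIZE remaining=0 emitted=3 chunks_done=1
Byte 9 = 0x0D: mode=SIZE_CR remaining=0 emitted=3 chunks_done=1
Byte 10 = 0x0A: mode=DATA remaining=6 emitted=3 chunks_done=1
Byte 11 = 'g': mode=DATA remaining=5 emitted=4 chunks_done=1
Byte 12 = 'f': mode=DATA remaining=4 emitted=5 chunks_done=1
Byte 13 = 'v': mode=DATA remaining=3 emitted=6 chunks_done=1
Byte 14 = 'k': mode=DATA remaining=2 emitted=7 chunks_done=1
Byte 15 = 'g': mode=DATA remaining=1 emitted=8 chunks_done=1
Byte 16 = 'n': mode=DATA_DONE remaining=0 emitted=9 chunks_done=1
Byte 17 = 0x0D: mode=DATA_CR remaining=0 emitted=9 chunks_done=1
Byte 18 = 0x0A: mode=SIZE remaining=0 emitted=9 chunks_done=2
Byte 19 = '7': mode=SIZE remaining=0 emitted=9 chunks_done=2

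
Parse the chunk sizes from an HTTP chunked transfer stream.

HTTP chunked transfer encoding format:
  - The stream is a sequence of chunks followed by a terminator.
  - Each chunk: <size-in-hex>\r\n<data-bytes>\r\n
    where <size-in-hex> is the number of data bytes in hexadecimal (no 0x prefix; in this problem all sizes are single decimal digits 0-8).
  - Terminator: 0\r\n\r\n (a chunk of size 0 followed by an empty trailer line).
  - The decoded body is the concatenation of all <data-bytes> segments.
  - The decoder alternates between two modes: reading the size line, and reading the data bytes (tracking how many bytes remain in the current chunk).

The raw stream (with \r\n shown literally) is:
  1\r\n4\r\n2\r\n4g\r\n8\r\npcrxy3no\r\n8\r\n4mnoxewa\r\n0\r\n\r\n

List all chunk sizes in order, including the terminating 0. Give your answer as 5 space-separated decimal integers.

Chunk 1: stream[0..1]='1' size=0x1=1, data at stream[3..4]='4' -> body[0..1], body so far='4'
Chunk 2: stream[6..7]='2' size=0x2=2, data at stream[9..11]='4g' -> body[1..3], body so far='44g'
Chunk 3: stream[13..14]='8' size=0x8=8, data at stream[16..24]='pcrxy3no' -> body[3..11], body so far='44gpcrxy3no'
Chunk 4: stream[26..27]='8' size=0x8=8, data at stream[29..37]='4mnoxewa' -> body[11..19], body so far='44gpcrxy3no4mnoxewa'
Chunk 5: stream[39..40]='0' size=0 (terminator). Final body='44gpcrxy3no4mnoxewa' (19 bytes)

Answer: 1 2 8 8 0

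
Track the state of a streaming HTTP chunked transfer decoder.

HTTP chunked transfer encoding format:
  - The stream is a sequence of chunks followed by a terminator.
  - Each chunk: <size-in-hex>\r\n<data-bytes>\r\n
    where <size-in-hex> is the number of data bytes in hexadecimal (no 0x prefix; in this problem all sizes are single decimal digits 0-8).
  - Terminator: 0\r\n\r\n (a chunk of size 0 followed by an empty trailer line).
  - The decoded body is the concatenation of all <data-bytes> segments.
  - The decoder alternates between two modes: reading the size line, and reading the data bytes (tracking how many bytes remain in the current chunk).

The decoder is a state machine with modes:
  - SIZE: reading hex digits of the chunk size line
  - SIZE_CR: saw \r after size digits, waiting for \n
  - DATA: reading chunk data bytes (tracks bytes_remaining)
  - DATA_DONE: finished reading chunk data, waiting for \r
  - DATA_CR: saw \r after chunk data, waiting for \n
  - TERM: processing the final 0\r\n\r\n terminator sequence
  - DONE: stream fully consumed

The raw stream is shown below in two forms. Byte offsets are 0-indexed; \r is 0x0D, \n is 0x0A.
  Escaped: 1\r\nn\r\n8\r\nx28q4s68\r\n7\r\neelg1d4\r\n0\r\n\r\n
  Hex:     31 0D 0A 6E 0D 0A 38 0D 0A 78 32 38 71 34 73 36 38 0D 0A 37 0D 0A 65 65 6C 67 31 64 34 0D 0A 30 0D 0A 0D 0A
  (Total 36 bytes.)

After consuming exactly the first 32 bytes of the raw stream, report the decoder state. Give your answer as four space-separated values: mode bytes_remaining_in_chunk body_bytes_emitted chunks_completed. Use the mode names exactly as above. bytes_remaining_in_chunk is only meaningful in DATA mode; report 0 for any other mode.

Byte 0 = '1': mode=SIZE remaining=0 emitted=0 chunks_done=0
Byte 1 = 0x0D: mode=SIZE_CR remaining=0 emitted=0 chunks_done=0
Byte 2 = 0x0A: mode=DATA remaining=1 emitted=0 chunks_done=0
Byte 3 = 'n': mode=DATA_DONE remaining=0 emitted=1 chunks_done=0
Byte 4 = 0x0D: mode=DATA_CR remaining=0 emitted=1 chunks_done=0
Byte 5 = 0x0A: mode=SIZE remaining=0 emitted=1 chunks_done=1
Byte 6 = '8': mode=SIZE remaining=0 emitted=1 chunks_done=1
Byte 7 = 0x0D: mode=SIZE_CR remaining=0 emitted=1 chunks_done=1
Byte 8 = 0x0A: mode=DATA remaining=8 emitted=1 chunks_done=1
Byte 9 = 'x': mode=DATA remaining=7 emitted=2 chunks_done=1
Byte 10 = '2': mode=DATA remaining=6 emitted=3 chunks_done=1
Byte 11 = '8': mode=DATA remaining=5 emitted=4 chunks_done=1
Byte 12 = 'q': mode=DATA remaining=4 emitted=5 chunks_done=1
Byte 13 = '4': mode=DATA remaining=3 emitted=6 chunks_done=1
Byte 14 = 's': mode=DATA remaining=2 emitted=7 chunks_done=1
Byte 15 = '6': mode=DATA remaining=1 emitted=8 chunks_done=1
Byte 16 = '8': mode=DATA_DONE remaining=0 emitted=9 chunks_done=1
Byte 17 = 0x0D: mode=DATA_CR remaining=0 emitted=9 chunks_done=1
Byte 18 = 0x0A: mode=SIZE remaining=0 emitted=9 chunks_done=2
Byte 19 = '7': mode=SIZE remaining=0 emitted=9 chunks_done=2
Byte 20 = 0x0D: mode=SIZE_CR remaining=0 emitted=9 chunks_done=2
Byte 21 = 0x0A: mode=DATA remaining=7 emitted=9 chunks_done=2
Byte 22 = 'e': mode=DATA remaining=6 emitted=10 chunks_done=2
Byte 23 = 'e': mode=DATA remaining=5 emitted=11 chunks_done=2
Byte 24 = 'l': mode=DATA remaining=4 emitted=12 chunks_done=2
Byte 25 = 'g': mode=DATA remaining=3 emitted=13 chunks_done=2
Byte 26 = '1': mode=DATA remaining=2 emitted=14 chunks_done=2
Byte 27 = 'd': mode=DATA remaining=1 emitted=15 chunks_done=2
Byte 28 = '4': mode=DATA_DONE remaining=0 emitted=16 chunks_done=2
Byte 29 = 0x0D: mode=DATA_CR remaining=0 emitted=16 chunks_done=2
Byte 30 = 0x0A: mode=SIZE remaining=0 emitted=16 chunks_done=3
Byte 31 = '0': mode=SIZE remaining=0 emitted=16 chunks_done=3

Answer: SIZE 0 16 3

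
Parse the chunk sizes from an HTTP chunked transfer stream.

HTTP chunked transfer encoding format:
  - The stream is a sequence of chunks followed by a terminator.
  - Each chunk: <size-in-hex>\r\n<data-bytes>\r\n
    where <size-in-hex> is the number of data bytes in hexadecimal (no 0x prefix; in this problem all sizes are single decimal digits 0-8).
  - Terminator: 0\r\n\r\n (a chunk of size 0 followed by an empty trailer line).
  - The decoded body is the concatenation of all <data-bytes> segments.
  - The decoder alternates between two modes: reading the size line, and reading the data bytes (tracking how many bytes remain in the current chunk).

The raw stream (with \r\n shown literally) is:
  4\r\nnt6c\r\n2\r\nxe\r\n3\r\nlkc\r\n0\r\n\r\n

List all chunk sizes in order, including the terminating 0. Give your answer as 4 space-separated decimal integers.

Chunk 1: stream[0..1]='4' size=0x4=4, data at stream[3..7]='nt6c' -> body[0..4], body so far='nt6c'
Chunk 2: stream[9..10]='2' size=0x2=2, data at stream[12..14]='xe' -> body[4..6], body so far='nt6cxe'
Chunk 3: stream[16..17]='3' size=0x3=3, data at stream[19..22]='lkc' -> body[6..9], body so far='nt6cxelkc'
Chunk 4: stream[24..25]='0' size=0 (terminator). Final body='nt6cxelkc' (9 bytes)

Answer: 4 2 3 0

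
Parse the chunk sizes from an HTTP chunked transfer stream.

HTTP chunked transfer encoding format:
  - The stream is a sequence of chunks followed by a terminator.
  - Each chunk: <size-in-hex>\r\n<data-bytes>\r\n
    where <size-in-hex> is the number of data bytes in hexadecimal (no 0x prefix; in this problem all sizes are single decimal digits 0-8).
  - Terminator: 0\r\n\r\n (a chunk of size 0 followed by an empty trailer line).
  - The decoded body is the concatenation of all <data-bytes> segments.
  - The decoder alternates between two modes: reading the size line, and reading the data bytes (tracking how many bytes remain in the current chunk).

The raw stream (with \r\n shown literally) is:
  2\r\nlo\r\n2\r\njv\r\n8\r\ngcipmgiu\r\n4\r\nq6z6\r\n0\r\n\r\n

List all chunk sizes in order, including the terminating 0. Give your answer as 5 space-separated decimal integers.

Answer: 2 2 8 4 0

Derivation:
Chunk 1: stream[0..1]='2' size=0x2=2, data at stream[3..5]='lo' -> body[0..2], body so far='lo'
Chunk 2: stream[7..8]='2' size=0x2=2, data at stream[10..12]='jv' -> body[2..4], body so far='lojv'
Chunk 3: stream[14..15]='8' size=0x8=8, data at stream[17..25]='gcipmgiu' -> body[4..12], body so far='lojvgcipmgiu'
Chunk 4: stream[27..28]='4' size=0x4=4, data at stream[30..34]='q6z6' -> body[12..16], body so far='lojvgcipmgiuq6z6'
Chunk 5: stream[36..37]='0' size=0 (terminator). Final body='lojvgcipmgiuq6z6' (16 bytes)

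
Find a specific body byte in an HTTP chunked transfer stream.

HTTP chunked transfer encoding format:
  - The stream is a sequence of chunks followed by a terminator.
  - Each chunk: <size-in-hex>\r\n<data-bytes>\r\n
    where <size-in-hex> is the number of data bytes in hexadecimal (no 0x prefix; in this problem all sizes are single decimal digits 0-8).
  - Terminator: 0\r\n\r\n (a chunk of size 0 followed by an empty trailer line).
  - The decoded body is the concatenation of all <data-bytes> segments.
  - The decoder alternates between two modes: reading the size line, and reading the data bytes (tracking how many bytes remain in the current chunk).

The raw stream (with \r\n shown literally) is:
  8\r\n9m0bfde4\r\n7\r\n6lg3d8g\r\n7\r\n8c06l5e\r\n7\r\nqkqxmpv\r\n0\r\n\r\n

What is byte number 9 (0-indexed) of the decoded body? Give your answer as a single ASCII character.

Chunk 1: stream[0..1]='8' size=0x8=8, data at stream[3..11]='9m0bfde4' -> body[0..8], body so far='9m0bfde4'
Chunk 2: stream[13..14]='7' size=0x7=7, data at stream[16..23]='6lg3d8g' -> body[8..15], body so far='9m0bfde46lg3d8g'
Chunk 3: stream[25..26]='7' size=0x7=7, data at stream[28..35]='8c06l5e' -> body[15..22], body so far='9m0bfde46lg3d8g8c06l5e'
Chunk 4: stream[37..38]='7' size=0x7=7, data at stream[40..47]='qkqxmpv' -> body[22..29], body so far='9m0bfde46lg3d8g8c06l5eqkqxmpv'
Chunk 5: stream[49..50]='0' size=0 (terminator). Final body='9m0bfde46lg3d8g8c06l5eqkqxmpv' (29 bytes)
Body byte 9 = 'l'

Answer: l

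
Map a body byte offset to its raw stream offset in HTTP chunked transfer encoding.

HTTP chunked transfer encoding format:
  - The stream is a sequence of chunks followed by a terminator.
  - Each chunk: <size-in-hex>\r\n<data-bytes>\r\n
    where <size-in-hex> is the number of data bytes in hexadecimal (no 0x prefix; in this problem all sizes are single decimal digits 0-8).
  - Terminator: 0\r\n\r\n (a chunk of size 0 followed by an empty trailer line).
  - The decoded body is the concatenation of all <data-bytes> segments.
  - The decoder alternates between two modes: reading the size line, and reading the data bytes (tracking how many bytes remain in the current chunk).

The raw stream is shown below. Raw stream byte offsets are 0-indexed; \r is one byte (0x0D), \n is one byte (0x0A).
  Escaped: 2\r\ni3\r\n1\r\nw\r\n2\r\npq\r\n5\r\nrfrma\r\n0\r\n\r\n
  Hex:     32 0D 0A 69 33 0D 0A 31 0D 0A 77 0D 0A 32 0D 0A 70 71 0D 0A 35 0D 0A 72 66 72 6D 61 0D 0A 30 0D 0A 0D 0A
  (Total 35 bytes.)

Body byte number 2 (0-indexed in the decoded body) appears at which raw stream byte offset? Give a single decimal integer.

Chunk 1: stream[0..1]='2' size=0x2=2, data at stream[3..5]='i3' -> body[0..2], body so far='i3'
Chunk 2: stream[7..8]='1' size=0x1=1, data at stream[10..11]='w' -> body[2..3], body so far='i3w'
Chunk 3: stream[13..14]='2' size=0x2=2, data at stream[16..18]='pq' -> body[3..5], body so far='i3wpq'
Chunk 4: stream[20..21]='5' size=0x5=5, data at stream[23..28]='rfrma' -> body[5..10], body so far='i3wpqrfrma'
Chunk 5: stream[30..31]='0' size=0 (terminator). Final body='i3wpqrfrma' (10 bytes)
Body byte 2 at stream offset 10

Answer: 10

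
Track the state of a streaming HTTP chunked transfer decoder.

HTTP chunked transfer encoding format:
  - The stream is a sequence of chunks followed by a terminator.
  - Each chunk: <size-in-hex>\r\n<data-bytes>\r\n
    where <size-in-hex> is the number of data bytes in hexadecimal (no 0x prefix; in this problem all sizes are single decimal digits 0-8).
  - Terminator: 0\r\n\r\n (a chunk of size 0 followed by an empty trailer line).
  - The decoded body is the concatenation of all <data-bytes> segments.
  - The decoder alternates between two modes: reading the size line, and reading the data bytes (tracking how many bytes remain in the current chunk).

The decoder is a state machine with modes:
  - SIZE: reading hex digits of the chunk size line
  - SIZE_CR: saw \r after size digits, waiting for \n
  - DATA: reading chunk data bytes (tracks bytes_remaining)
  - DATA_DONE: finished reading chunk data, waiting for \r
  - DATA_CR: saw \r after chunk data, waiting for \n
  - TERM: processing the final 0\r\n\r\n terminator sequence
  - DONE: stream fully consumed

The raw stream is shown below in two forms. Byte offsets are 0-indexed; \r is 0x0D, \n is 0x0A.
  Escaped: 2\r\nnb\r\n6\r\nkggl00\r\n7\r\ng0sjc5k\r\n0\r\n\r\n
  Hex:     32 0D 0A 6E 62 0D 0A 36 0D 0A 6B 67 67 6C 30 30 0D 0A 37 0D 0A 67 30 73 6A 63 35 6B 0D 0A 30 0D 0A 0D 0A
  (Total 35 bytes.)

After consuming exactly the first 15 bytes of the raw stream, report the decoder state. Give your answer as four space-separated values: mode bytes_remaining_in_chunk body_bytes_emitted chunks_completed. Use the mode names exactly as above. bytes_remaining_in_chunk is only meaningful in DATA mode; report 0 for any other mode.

Byte 0 = '2': mode=SIZE remaining=0 emitted=0 chunks_done=0
Byte 1 = 0x0D: mode=SIZE_CR remaining=0 emitted=0 chunks_done=0
Byte 2 = 0x0A: mode=DATA remaining=2 emitted=0 chunks_done=0
Byte 3 = 'n': mode=DATA remaining=1 emitted=1 chunks_done=0
Byte 4 = 'b': mode=DATA_DONE remaining=0 emitted=2 chunks_done=0
Byte 5 = 0x0D: mode=DATA_CR remaining=0 emitted=2 chunks_done=0
Byte 6 = 0x0A: mode=SIZE remaining=0 emitted=2 chunks_done=1
Byte 7 = '6': mode=SIZE remaining=0 emitted=2 chunks_done=1
Byte 8 = 0x0D: mode=SIZE_CR remaining=0 emitted=2 chunks_done=1
Byte 9 = 0x0A: mode=DATA remaining=6 emitted=2 chunks_done=1
Byte 10 = 'k': mode=DATA remaining=5 emitted=3 chunks_done=1
Byte 11 = 'g': mode=DATA remaining=4 emitted=4 chunks_done=1
Byte 12 = 'g': mode=DATA remaining=3 emitted=5 chunks_done=1
Byte 13 = 'l': mode=DATA remaining=2 emitted=6 chunks_done=1
Byte 14 = '0': mode=DATA remaining=1 emitted=7 chunks_done=1

Answer: DATA 1 7 1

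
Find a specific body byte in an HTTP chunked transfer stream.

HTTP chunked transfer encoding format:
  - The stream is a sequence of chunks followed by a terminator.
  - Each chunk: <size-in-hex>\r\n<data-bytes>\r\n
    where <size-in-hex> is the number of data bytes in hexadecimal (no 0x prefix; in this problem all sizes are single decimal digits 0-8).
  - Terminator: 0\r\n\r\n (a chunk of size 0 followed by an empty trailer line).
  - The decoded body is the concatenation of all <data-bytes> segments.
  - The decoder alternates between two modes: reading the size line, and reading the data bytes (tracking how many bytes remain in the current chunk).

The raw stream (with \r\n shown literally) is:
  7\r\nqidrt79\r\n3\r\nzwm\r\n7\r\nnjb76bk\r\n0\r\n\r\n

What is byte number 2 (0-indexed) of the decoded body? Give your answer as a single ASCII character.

Chunk 1: stream[0..1]='7' size=0x7=7, data at stream[3..10]='qidrt79' -> body[0..7], body so far='qidrt79'
Chunk 2: stream[12..13]='3' size=0x3=3, data at stream[15..18]='zwm' -> body[7..10], body so far='qidrt79zwm'
Chunk 3: stream[20..21]='7' size=0x7=7, data at stream[23..30]='njb76bk' -> body[10..17], body so far='qidrt79zwmnjb76bk'
Chunk 4: stream[32..33]='0' size=0 (terminator). Final body='qidrt79zwmnjb76bk' (17 bytes)
Body byte 2 = 'd'

Answer: d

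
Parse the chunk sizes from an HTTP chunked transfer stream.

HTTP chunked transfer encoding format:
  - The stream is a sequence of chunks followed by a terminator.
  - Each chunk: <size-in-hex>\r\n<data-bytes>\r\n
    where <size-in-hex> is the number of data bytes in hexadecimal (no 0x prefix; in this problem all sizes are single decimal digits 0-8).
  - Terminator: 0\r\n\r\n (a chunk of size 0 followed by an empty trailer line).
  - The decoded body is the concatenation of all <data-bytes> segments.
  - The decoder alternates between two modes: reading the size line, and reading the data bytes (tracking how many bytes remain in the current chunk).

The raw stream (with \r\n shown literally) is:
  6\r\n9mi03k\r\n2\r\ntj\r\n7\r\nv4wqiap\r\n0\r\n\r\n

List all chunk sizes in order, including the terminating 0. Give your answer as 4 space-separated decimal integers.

Chunk 1: stream[0..1]='6' size=0x6=6, data at stream[3..9]='9mi03k' -> body[0..6], body so far='9mi03k'
Chunk 2: stream[11..12]='2' size=0x2=2, data at stream[14..16]='tj' -> body[6..8], body so far='9mi03ktj'
Chunk 3: stream[18..19]='7' size=0x7=7, data at stream[21..28]='v4wqiap' -> body[8..15], body so far='9mi03ktjv4wqiap'
Chunk 4: stream[30..31]='0' size=0 (terminator). Final body='9mi03ktjv4wqiap' (15 bytes)

Answer: 6 2 7 0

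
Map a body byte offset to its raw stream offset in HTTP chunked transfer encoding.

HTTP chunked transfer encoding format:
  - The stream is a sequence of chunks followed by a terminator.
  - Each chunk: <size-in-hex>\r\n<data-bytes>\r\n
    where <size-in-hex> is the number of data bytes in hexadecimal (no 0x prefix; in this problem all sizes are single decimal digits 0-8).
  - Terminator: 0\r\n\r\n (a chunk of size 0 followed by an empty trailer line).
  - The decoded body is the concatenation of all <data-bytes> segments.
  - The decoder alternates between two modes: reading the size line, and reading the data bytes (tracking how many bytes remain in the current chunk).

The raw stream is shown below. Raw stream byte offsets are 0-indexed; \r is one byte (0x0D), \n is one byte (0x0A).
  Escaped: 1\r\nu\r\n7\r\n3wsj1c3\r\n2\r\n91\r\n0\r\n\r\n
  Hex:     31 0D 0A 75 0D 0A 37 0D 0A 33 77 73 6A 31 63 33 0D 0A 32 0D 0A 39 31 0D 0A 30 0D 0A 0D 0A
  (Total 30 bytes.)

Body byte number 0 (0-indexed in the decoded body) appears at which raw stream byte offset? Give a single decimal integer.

Chunk 1: stream[0..1]='1' size=0x1=1, data at stream[3..4]='u' -> body[0..1], body so far='u'
Chunk 2: stream[6..7]='7' size=0x7=7, data at stream[9..16]='3wsj1c3' -> body[1..8], body so far='u3wsj1c3'
Chunk 3: stream[18..19]='2' size=0x2=2, data at stream[21..23]='91' -> body[8..10], body so far='u3wsj1c391'
Chunk 4: stream[25..26]='0' size=0 (terminator). Final body='u3wsj1c391' (10 bytes)
Body byte 0 at stream offset 3

Answer: 3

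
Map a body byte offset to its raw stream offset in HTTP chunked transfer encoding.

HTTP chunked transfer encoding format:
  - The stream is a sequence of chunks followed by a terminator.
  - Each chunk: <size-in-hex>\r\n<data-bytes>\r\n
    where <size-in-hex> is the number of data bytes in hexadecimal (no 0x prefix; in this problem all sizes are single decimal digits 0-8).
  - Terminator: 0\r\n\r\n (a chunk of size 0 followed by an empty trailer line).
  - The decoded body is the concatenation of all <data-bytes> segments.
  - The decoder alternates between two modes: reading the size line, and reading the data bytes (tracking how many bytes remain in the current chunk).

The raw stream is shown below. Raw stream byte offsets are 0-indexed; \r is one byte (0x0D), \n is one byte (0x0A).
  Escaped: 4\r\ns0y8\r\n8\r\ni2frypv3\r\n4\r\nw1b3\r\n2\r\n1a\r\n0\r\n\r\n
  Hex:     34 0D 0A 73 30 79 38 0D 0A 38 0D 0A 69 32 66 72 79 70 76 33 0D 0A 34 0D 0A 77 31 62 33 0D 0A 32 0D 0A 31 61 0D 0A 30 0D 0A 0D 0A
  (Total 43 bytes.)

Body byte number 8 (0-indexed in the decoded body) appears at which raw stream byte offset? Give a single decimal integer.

Chunk 1: stream[0..1]='4' size=0x4=4, data at stream[3..7]='s0y8' -> body[0..4], body so far='s0y8'
Chunk 2: stream[9..10]='8' size=0x8=8, data at stream[12..20]='i2frypv3' -> body[4..12], body so far='s0y8i2frypv3'
Chunk 3: stream[22..23]='4' size=0x4=4, data at stream[25..29]='w1b3' -> body[12..16], body so far='s0y8i2frypv3w1b3'
Chunk 4: stream[31..32]='2' size=0x2=2, data at stream[34..36]='1a' -> body[16..18], body so far='s0y8i2frypv3w1b31a'
Chunk 5: stream[38..39]='0' size=0 (terminator). Final body='s0y8i2frypv3w1b31a' (18 bytes)
Body byte 8 at stream offset 16

Answer: 16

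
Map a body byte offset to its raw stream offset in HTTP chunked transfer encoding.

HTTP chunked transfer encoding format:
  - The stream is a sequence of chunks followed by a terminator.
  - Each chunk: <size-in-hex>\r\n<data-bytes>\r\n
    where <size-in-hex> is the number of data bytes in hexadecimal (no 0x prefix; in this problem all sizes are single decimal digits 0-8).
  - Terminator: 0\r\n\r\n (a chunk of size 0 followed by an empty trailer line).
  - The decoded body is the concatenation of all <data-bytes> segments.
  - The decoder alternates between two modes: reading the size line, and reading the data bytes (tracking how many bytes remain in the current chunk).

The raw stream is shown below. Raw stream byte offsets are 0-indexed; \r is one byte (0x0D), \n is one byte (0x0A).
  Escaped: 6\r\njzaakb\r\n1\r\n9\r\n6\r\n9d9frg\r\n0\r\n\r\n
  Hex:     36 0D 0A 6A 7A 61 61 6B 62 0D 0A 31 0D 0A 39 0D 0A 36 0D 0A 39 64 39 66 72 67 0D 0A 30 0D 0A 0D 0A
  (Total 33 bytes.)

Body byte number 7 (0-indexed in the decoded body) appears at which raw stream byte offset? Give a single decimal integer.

Answer: 20

Derivation:
Chunk 1: stream[0..1]='6' size=0x6=6, data at stream[3..9]='jzaakb' -> body[0..6], body so far='jzaakb'
Chunk 2: stream[11..12]='1' size=0x1=1, data at stream[14..15]='9' -> body[6..7], body so far='jzaakb9'
Chunk 3: stream[17..18]='6' size=0x6=6, data at stream[20..26]='9d9frg' -> body[7..13], body so far='jzaakb99d9frg'
Chunk 4: stream[28..29]='0' size=0 (terminator). Final body='jzaakb99d9frg' (13 bytes)
Body byte 7 at stream offset 20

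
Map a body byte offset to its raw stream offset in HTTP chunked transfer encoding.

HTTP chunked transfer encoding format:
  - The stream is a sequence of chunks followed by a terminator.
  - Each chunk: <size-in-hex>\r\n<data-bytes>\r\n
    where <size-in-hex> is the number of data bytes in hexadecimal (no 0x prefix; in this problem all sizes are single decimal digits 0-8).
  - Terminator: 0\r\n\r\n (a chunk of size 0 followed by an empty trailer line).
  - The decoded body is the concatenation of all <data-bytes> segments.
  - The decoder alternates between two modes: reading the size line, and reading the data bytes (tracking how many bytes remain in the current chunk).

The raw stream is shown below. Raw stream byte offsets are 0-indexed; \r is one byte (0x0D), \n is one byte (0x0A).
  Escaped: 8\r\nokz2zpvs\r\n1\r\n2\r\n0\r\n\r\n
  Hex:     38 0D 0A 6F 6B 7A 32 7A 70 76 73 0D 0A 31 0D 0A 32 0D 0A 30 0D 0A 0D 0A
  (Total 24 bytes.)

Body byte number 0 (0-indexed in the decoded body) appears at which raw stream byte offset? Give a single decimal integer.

Chunk 1: stream[0..1]='8' size=0x8=8, data at stream[3..11]='okz2zpvs' -> body[0..8], body so far='okz2zpvs'
Chunk 2: stream[13..14]='1' size=0x1=1, data at stream[16..17]='2' -> body[8..9], body so far='okz2zpvs2'
Chunk 3: stream[19..20]='0' size=0 (terminator). Final body='okz2zpvs2' (9 bytes)
Body byte 0 at stream offset 3

Answer: 3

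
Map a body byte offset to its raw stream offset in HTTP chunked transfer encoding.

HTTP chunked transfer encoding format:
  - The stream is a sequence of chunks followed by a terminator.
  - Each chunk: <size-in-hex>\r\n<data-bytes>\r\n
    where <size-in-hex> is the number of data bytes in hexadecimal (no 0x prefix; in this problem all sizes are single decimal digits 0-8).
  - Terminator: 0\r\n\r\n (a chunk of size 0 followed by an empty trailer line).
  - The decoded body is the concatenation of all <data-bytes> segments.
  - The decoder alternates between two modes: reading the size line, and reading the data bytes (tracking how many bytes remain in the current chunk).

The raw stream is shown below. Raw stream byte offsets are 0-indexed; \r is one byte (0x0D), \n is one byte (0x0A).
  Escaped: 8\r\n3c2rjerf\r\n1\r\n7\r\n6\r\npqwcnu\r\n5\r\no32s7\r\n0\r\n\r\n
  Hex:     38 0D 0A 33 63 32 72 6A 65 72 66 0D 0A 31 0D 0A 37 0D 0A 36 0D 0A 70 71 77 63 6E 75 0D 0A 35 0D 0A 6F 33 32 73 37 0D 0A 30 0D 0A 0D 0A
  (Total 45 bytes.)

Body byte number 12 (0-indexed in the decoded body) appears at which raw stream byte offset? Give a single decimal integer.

Chunk 1: stream[0..1]='8' size=0x8=8, data at stream[3..11]='3c2rjerf' -> body[0..8], body so far='3c2rjerf'
Chunk 2: stream[13..14]='1' size=0x1=1, data at stream[16..17]='7' -> body[8..9], body so far='3c2rjerf7'
Chunk 3: stream[19..20]='6' size=0x6=6, data at stream[22..28]='pqwcnu' -> body[9..15], body so far='3c2rjerf7pqwcnu'
Chunk 4: stream[30..31]='5' size=0x5=5, data at stream[33..38]='o32s7' -> body[15..20], body so far='3c2rjerf7pqwcnuo32s7'
Chunk 5: stream[40..41]='0' size=0 (terminator). Final body='3c2rjerf7pqwcnuo32s7' (20 bytes)
Body byte 12 at stream offset 25

Answer: 25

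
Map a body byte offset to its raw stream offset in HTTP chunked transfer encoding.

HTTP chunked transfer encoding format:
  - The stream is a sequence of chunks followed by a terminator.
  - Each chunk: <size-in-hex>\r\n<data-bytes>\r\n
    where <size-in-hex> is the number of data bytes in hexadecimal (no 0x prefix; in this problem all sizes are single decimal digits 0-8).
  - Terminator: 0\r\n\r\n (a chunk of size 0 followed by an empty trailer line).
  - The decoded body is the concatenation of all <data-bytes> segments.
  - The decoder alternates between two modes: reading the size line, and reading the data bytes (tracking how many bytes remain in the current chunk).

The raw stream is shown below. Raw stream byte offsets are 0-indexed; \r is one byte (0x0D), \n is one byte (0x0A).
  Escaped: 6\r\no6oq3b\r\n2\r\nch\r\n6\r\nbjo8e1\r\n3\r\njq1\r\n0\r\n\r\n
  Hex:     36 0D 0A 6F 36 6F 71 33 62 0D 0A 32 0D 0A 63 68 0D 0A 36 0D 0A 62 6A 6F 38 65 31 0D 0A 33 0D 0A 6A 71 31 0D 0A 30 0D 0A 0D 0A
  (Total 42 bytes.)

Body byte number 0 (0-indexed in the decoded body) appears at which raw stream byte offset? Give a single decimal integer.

Chunk 1: stream[0..1]='6' size=0x6=6, data at stream[3..9]='o6oq3b' -> body[0..6], body so far='o6oq3b'
Chunk 2: stream[11..12]='2' size=0x2=2, data at stream[14..16]='ch' -> body[6..8], body so far='o6oq3bch'
Chunk 3: stream[18..19]='6' size=0x6=6, data at stream[21..27]='bjo8e1' -> body[8..14], body so far='o6oq3bchbjo8e1'
Chunk 4: stream[29..30]='3' size=0x3=3, data at stream[32..35]='jq1' -> body[14..17], body so far='o6oq3bchbjo8e1jq1'
Chunk 5: stream[37..38]='0' size=0 (terminator). Final body='o6oq3bchbjo8e1jq1' (17 bytes)
Body byte 0 at stream offset 3

Answer: 3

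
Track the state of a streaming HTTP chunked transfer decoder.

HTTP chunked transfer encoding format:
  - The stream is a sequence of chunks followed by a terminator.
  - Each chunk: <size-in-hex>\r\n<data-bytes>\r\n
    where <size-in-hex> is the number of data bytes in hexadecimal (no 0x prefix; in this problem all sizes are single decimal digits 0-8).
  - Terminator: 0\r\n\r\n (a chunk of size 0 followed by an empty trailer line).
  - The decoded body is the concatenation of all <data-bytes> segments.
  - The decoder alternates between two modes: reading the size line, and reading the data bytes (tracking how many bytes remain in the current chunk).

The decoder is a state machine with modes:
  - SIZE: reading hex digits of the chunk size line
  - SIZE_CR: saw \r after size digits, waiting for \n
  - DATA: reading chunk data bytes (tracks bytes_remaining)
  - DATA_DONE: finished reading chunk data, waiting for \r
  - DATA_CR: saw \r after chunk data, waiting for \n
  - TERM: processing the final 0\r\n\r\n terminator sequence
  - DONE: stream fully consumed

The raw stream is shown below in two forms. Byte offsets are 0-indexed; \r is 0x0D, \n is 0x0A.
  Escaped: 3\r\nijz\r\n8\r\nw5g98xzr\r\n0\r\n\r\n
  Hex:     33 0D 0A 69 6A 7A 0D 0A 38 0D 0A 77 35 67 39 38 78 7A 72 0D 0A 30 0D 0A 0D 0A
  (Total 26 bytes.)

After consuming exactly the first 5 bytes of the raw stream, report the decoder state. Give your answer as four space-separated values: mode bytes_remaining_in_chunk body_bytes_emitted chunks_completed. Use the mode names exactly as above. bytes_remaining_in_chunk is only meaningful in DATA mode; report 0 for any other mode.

Byte 0 = '3': mode=SIZE remaining=0 emitted=0 chunks_done=0
Byte 1 = 0x0D: mode=SIZE_CR remaining=0 emitted=0 chunks_done=0
Byte 2 = 0x0A: mode=DATA remaining=3 emitted=0 chunks_done=0
Byte 3 = 'i': mode=DATA remaining=2 emitted=1 chunks_done=0
Byte 4 = 'j': mode=DATA remaining=1 emitted=2 chunks_done=0

Answer: DATA 1 2 0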